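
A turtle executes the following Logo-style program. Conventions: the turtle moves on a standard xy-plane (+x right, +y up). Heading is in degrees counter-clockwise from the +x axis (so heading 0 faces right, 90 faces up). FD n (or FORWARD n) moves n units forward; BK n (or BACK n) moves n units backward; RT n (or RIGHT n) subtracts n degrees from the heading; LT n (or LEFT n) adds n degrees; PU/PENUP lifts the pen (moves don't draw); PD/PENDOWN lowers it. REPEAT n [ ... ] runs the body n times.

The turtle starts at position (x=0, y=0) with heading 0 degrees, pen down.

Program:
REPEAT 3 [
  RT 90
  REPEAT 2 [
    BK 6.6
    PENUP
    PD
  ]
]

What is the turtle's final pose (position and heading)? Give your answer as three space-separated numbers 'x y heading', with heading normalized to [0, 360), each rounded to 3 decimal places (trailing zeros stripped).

Executing turtle program step by step:
Start: pos=(0,0), heading=0, pen down
REPEAT 3 [
  -- iteration 1/3 --
  RT 90: heading 0 -> 270
  REPEAT 2 [
    -- iteration 1/2 --
    BK 6.6: (0,0) -> (0,6.6) [heading=270, draw]
    PU: pen up
    PD: pen down
    -- iteration 2/2 --
    BK 6.6: (0,6.6) -> (0,13.2) [heading=270, draw]
    PU: pen up
    PD: pen down
  ]
  -- iteration 2/3 --
  RT 90: heading 270 -> 180
  REPEAT 2 [
    -- iteration 1/2 --
    BK 6.6: (0,13.2) -> (6.6,13.2) [heading=180, draw]
    PU: pen up
    PD: pen down
    -- iteration 2/2 --
    BK 6.6: (6.6,13.2) -> (13.2,13.2) [heading=180, draw]
    PU: pen up
    PD: pen down
  ]
  -- iteration 3/3 --
  RT 90: heading 180 -> 90
  REPEAT 2 [
    -- iteration 1/2 --
    BK 6.6: (13.2,13.2) -> (13.2,6.6) [heading=90, draw]
    PU: pen up
    PD: pen down
    -- iteration 2/2 --
    BK 6.6: (13.2,6.6) -> (13.2,0) [heading=90, draw]
    PU: pen up
    PD: pen down
  ]
]
Final: pos=(13.2,0), heading=90, 6 segment(s) drawn

Answer: 13.2 0 90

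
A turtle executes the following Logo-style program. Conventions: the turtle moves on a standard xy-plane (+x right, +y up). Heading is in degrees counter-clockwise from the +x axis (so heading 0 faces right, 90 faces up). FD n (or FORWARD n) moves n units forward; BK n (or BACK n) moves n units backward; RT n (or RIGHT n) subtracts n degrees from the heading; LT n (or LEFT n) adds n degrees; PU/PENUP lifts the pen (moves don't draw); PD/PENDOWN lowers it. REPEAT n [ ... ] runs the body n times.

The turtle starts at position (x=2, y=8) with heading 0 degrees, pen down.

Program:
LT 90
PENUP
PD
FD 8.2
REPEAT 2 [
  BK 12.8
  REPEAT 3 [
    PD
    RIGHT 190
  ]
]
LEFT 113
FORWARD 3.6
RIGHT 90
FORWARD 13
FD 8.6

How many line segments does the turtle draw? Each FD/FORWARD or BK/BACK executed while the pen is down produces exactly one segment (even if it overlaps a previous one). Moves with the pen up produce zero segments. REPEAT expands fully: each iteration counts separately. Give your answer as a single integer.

Executing turtle program step by step:
Start: pos=(2,8), heading=0, pen down
LT 90: heading 0 -> 90
PU: pen up
PD: pen down
FD 8.2: (2,8) -> (2,16.2) [heading=90, draw]
REPEAT 2 [
  -- iteration 1/2 --
  BK 12.8: (2,16.2) -> (2,3.4) [heading=90, draw]
  REPEAT 3 [
    -- iteration 1/3 --
    PD: pen down
    RT 190: heading 90 -> 260
    -- iteration 2/3 --
    PD: pen down
    RT 190: heading 260 -> 70
    -- iteration 3/3 --
    PD: pen down
    RT 190: heading 70 -> 240
  ]
  -- iteration 2/2 --
  BK 12.8: (2,3.4) -> (8.4,14.485) [heading=240, draw]
  REPEAT 3 [
    -- iteration 1/3 --
    PD: pen down
    RT 190: heading 240 -> 50
    -- iteration 2/3 --
    PD: pen down
    RT 190: heading 50 -> 220
    -- iteration 3/3 --
    PD: pen down
    RT 190: heading 220 -> 30
  ]
]
LT 113: heading 30 -> 143
FD 3.6: (8.4,14.485) -> (5.525,16.652) [heading=143, draw]
RT 90: heading 143 -> 53
FD 13: (5.525,16.652) -> (13.349,27.034) [heading=53, draw]
FD 8.6: (13.349,27.034) -> (18.524,33.902) [heading=53, draw]
Final: pos=(18.524,33.902), heading=53, 6 segment(s) drawn
Segments drawn: 6

Answer: 6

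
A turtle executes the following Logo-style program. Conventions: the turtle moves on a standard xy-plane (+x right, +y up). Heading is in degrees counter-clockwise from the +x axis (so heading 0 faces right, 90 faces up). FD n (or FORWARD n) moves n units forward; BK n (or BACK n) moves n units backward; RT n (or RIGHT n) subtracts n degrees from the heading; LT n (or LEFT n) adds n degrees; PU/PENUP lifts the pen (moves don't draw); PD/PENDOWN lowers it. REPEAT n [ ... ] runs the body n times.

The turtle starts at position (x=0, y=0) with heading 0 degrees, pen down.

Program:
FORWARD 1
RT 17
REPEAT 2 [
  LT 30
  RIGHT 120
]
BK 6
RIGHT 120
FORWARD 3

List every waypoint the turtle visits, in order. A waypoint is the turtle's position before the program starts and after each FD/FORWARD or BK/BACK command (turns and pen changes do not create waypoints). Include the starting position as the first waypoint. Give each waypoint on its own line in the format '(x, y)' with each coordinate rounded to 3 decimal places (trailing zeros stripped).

Executing turtle program step by step:
Start: pos=(0,0), heading=0, pen down
FD 1: (0,0) -> (1,0) [heading=0, draw]
RT 17: heading 0 -> 343
REPEAT 2 [
  -- iteration 1/2 --
  LT 30: heading 343 -> 13
  RT 120: heading 13 -> 253
  -- iteration 2/2 --
  LT 30: heading 253 -> 283
  RT 120: heading 283 -> 163
]
BK 6: (1,0) -> (6.738,-1.754) [heading=163, draw]
RT 120: heading 163 -> 43
FD 3: (6.738,-1.754) -> (8.932,0.292) [heading=43, draw]
Final: pos=(8.932,0.292), heading=43, 3 segment(s) drawn
Waypoints (4 total):
(0, 0)
(1, 0)
(6.738, -1.754)
(8.932, 0.292)

Answer: (0, 0)
(1, 0)
(6.738, -1.754)
(8.932, 0.292)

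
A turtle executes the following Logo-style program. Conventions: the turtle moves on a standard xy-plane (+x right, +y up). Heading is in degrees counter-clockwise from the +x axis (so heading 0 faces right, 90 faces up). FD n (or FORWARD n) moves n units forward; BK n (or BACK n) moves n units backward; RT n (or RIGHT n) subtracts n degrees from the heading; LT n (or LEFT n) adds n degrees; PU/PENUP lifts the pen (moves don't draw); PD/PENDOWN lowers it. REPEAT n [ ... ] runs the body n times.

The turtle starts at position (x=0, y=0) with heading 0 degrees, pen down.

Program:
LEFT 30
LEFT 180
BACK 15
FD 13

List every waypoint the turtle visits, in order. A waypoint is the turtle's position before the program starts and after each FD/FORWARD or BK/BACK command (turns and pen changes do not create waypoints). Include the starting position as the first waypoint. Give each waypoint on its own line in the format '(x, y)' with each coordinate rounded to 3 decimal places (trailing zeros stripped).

Executing turtle program step by step:
Start: pos=(0,0), heading=0, pen down
LT 30: heading 0 -> 30
LT 180: heading 30 -> 210
BK 15: (0,0) -> (12.99,7.5) [heading=210, draw]
FD 13: (12.99,7.5) -> (1.732,1) [heading=210, draw]
Final: pos=(1.732,1), heading=210, 2 segment(s) drawn
Waypoints (3 total):
(0, 0)
(12.99, 7.5)
(1.732, 1)

Answer: (0, 0)
(12.99, 7.5)
(1.732, 1)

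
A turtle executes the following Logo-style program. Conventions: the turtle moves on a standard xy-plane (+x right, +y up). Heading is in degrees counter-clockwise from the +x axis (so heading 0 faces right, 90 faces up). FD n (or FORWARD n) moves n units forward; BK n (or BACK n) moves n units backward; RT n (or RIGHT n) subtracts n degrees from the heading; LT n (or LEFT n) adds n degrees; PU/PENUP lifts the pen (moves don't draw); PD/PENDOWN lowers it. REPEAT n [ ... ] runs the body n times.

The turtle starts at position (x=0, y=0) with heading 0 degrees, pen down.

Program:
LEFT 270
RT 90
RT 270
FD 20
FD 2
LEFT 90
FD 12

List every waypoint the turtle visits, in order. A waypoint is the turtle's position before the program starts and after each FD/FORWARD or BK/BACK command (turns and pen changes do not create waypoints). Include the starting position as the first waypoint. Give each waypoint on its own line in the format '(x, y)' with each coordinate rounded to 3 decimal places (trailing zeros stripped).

Executing turtle program step by step:
Start: pos=(0,0), heading=0, pen down
LT 270: heading 0 -> 270
RT 90: heading 270 -> 180
RT 270: heading 180 -> 270
FD 20: (0,0) -> (0,-20) [heading=270, draw]
FD 2: (0,-20) -> (0,-22) [heading=270, draw]
LT 90: heading 270 -> 0
FD 12: (0,-22) -> (12,-22) [heading=0, draw]
Final: pos=(12,-22), heading=0, 3 segment(s) drawn
Waypoints (4 total):
(0, 0)
(0, -20)
(0, -22)
(12, -22)

Answer: (0, 0)
(0, -20)
(0, -22)
(12, -22)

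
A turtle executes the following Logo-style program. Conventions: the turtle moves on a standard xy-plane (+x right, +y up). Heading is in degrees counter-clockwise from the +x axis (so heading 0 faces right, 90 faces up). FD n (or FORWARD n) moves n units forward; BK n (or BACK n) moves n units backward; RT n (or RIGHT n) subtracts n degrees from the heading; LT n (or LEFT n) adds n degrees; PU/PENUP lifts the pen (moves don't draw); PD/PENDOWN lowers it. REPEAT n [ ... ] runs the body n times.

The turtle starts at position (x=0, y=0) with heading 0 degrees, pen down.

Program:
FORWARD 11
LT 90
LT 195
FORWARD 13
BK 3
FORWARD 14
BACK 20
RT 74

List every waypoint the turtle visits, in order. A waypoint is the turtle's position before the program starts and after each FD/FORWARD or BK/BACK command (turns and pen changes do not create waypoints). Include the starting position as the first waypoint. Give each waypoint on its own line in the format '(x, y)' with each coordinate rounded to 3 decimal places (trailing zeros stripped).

Executing turtle program step by step:
Start: pos=(0,0), heading=0, pen down
FD 11: (0,0) -> (11,0) [heading=0, draw]
LT 90: heading 0 -> 90
LT 195: heading 90 -> 285
FD 13: (11,0) -> (14.365,-12.557) [heading=285, draw]
BK 3: (14.365,-12.557) -> (13.588,-9.659) [heading=285, draw]
FD 14: (13.588,-9.659) -> (17.212,-23.182) [heading=285, draw]
BK 20: (17.212,-23.182) -> (12.035,-3.864) [heading=285, draw]
RT 74: heading 285 -> 211
Final: pos=(12.035,-3.864), heading=211, 5 segment(s) drawn
Waypoints (6 total):
(0, 0)
(11, 0)
(14.365, -12.557)
(13.588, -9.659)
(17.212, -23.182)
(12.035, -3.864)

Answer: (0, 0)
(11, 0)
(14.365, -12.557)
(13.588, -9.659)
(17.212, -23.182)
(12.035, -3.864)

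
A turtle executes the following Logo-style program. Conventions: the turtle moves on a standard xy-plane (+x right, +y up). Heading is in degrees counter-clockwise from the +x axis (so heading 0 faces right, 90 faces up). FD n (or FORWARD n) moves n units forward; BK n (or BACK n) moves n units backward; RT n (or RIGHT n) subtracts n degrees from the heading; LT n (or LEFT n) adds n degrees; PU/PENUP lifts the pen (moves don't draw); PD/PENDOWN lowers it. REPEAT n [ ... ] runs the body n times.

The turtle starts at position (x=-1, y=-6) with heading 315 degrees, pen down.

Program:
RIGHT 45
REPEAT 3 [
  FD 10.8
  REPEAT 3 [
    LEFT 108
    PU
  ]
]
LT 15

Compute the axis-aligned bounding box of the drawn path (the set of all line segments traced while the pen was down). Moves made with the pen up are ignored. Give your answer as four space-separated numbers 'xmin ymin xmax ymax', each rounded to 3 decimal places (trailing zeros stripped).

Answer: -1 -16.8 -1 -6

Derivation:
Executing turtle program step by step:
Start: pos=(-1,-6), heading=315, pen down
RT 45: heading 315 -> 270
REPEAT 3 [
  -- iteration 1/3 --
  FD 10.8: (-1,-6) -> (-1,-16.8) [heading=270, draw]
  REPEAT 3 [
    -- iteration 1/3 --
    LT 108: heading 270 -> 18
    PU: pen up
    -- iteration 2/3 --
    LT 108: heading 18 -> 126
    PU: pen up
    -- iteration 3/3 --
    LT 108: heading 126 -> 234
    PU: pen up
  ]
  -- iteration 2/3 --
  FD 10.8: (-1,-16.8) -> (-7.348,-25.537) [heading=234, move]
  REPEAT 3 [
    -- iteration 1/3 --
    LT 108: heading 234 -> 342
    PU: pen up
    -- iteration 2/3 --
    LT 108: heading 342 -> 90
    PU: pen up
    -- iteration 3/3 --
    LT 108: heading 90 -> 198
    PU: pen up
  ]
  -- iteration 3/3 --
  FD 10.8: (-7.348,-25.537) -> (-17.619,-28.875) [heading=198, move]
  REPEAT 3 [
    -- iteration 1/3 --
    LT 108: heading 198 -> 306
    PU: pen up
    -- iteration 2/3 --
    LT 108: heading 306 -> 54
    PU: pen up
    -- iteration 3/3 --
    LT 108: heading 54 -> 162
    PU: pen up
  ]
]
LT 15: heading 162 -> 177
Final: pos=(-17.619,-28.875), heading=177, 1 segment(s) drawn

Segment endpoints: x in {-1, -1}, y in {-16.8, -6}
xmin=-1, ymin=-16.8, xmax=-1, ymax=-6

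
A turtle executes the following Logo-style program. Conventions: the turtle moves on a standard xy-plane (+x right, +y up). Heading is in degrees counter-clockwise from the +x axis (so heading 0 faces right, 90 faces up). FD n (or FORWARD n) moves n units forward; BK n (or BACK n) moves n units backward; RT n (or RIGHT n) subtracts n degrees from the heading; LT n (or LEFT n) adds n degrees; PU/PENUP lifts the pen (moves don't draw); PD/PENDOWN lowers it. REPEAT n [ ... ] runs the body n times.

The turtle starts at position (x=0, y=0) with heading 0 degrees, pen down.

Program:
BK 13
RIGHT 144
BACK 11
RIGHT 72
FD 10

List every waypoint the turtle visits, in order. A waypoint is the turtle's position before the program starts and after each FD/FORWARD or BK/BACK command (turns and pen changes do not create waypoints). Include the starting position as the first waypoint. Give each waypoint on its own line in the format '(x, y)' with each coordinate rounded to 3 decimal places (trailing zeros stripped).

Answer: (0, 0)
(-13, 0)
(-4.101, 6.466)
(-12.191, 12.343)

Derivation:
Executing turtle program step by step:
Start: pos=(0,0), heading=0, pen down
BK 13: (0,0) -> (-13,0) [heading=0, draw]
RT 144: heading 0 -> 216
BK 11: (-13,0) -> (-4.101,6.466) [heading=216, draw]
RT 72: heading 216 -> 144
FD 10: (-4.101,6.466) -> (-12.191,12.343) [heading=144, draw]
Final: pos=(-12.191,12.343), heading=144, 3 segment(s) drawn
Waypoints (4 total):
(0, 0)
(-13, 0)
(-4.101, 6.466)
(-12.191, 12.343)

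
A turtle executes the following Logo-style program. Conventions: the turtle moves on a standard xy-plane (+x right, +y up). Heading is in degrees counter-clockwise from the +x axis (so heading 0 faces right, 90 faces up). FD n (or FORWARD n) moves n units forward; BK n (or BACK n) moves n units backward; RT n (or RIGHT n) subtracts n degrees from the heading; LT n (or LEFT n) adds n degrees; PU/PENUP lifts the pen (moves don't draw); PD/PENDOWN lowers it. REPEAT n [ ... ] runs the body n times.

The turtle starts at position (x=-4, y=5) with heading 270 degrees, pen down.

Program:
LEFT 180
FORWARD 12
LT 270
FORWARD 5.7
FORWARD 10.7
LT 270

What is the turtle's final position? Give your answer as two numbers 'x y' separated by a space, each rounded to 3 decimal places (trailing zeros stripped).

Executing turtle program step by step:
Start: pos=(-4,5), heading=270, pen down
LT 180: heading 270 -> 90
FD 12: (-4,5) -> (-4,17) [heading=90, draw]
LT 270: heading 90 -> 0
FD 5.7: (-4,17) -> (1.7,17) [heading=0, draw]
FD 10.7: (1.7,17) -> (12.4,17) [heading=0, draw]
LT 270: heading 0 -> 270
Final: pos=(12.4,17), heading=270, 3 segment(s) drawn

Answer: 12.4 17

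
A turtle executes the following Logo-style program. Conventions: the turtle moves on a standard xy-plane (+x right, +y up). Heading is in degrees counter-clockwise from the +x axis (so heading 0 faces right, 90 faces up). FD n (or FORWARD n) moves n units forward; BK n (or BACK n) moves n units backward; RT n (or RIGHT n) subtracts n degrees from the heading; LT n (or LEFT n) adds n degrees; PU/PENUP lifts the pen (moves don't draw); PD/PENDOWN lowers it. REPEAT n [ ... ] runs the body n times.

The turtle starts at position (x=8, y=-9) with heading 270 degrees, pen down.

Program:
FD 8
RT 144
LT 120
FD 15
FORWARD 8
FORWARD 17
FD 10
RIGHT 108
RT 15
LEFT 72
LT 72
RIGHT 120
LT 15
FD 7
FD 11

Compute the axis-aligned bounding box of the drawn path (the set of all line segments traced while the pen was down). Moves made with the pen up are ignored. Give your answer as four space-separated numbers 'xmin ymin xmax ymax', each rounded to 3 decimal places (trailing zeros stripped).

Answer: -29.456 -62.677 8 -9

Derivation:
Executing turtle program step by step:
Start: pos=(8,-9), heading=270, pen down
FD 8: (8,-9) -> (8,-17) [heading=270, draw]
RT 144: heading 270 -> 126
LT 120: heading 126 -> 246
FD 15: (8,-17) -> (1.899,-30.703) [heading=246, draw]
FD 8: (1.899,-30.703) -> (-1.355,-38.012) [heading=246, draw]
FD 17: (-1.355,-38.012) -> (-8.269,-53.542) [heading=246, draw]
FD 10: (-8.269,-53.542) -> (-12.337,-62.677) [heading=246, draw]
RT 108: heading 246 -> 138
RT 15: heading 138 -> 123
LT 72: heading 123 -> 195
LT 72: heading 195 -> 267
RT 120: heading 267 -> 147
LT 15: heading 147 -> 162
FD 7: (-12.337,-62.677) -> (-18.994,-60.514) [heading=162, draw]
FD 11: (-18.994,-60.514) -> (-29.456,-57.115) [heading=162, draw]
Final: pos=(-29.456,-57.115), heading=162, 7 segment(s) drawn

Segment endpoints: x in {-29.456, -18.994, -12.337, -8.269, -1.355, 1.899, 8, 8}, y in {-62.677, -60.514, -57.115, -53.542, -38.012, -30.703, -17, -9}
xmin=-29.456, ymin=-62.677, xmax=8, ymax=-9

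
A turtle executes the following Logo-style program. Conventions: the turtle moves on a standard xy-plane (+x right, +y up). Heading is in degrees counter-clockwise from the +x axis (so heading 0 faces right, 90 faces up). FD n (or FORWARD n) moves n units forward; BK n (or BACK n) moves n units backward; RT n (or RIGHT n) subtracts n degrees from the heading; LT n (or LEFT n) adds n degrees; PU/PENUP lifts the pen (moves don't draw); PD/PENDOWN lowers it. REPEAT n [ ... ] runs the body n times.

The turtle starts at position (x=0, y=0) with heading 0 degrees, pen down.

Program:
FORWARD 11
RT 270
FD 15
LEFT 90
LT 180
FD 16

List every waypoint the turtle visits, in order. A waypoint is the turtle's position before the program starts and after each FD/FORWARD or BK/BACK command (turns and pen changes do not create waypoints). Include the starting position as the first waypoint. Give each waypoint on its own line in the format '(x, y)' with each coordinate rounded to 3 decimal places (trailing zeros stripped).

Executing turtle program step by step:
Start: pos=(0,0), heading=0, pen down
FD 11: (0,0) -> (11,0) [heading=0, draw]
RT 270: heading 0 -> 90
FD 15: (11,0) -> (11,15) [heading=90, draw]
LT 90: heading 90 -> 180
LT 180: heading 180 -> 0
FD 16: (11,15) -> (27,15) [heading=0, draw]
Final: pos=(27,15), heading=0, 3 segment(s) drawn
Waypoints (4 total):
(0, 0)
(11, 0)
(11, 15)
(27, 15)

Answer: (0, 0)
(11, 0)
(11, 15)
(27, 15)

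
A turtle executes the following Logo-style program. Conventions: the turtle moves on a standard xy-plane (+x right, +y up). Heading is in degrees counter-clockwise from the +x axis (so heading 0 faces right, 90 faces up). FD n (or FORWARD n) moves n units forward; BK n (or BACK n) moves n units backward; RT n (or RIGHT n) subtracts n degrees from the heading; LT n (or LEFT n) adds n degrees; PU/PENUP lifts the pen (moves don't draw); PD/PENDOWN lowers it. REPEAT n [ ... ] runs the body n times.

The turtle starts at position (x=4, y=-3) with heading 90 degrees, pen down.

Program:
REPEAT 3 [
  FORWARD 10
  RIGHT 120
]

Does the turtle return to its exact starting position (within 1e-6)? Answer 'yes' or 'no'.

Answer: yes

Derivation:
Executing turtle program step by step:
Start: pos=(4,-3), heading=90, pen down
REPEAT 3 [
  -- iteration 1/3 --
  FD 10: (4,-3) -> (4,7) [heading=90, draw]
  RT 120: heading 90 -> 330
  -- iteration 2/3 --
  FD 10: (4,7) -> (12.66,2) [heading=330, draw]
  RT 120: heading 330 -> 210
  -- iteration 3/3 --
  FD 10: (12.66,2) -> (4,-3) [heading=210, draw]
  RT 120: heading 210 -> 90
]
Final: pos=(4,-3), heading=90, 3 segment(s) drawn

Start position: (4, -3)
Final position: (4, -3)
Distance = 0; < 1e-6 -> CLOSED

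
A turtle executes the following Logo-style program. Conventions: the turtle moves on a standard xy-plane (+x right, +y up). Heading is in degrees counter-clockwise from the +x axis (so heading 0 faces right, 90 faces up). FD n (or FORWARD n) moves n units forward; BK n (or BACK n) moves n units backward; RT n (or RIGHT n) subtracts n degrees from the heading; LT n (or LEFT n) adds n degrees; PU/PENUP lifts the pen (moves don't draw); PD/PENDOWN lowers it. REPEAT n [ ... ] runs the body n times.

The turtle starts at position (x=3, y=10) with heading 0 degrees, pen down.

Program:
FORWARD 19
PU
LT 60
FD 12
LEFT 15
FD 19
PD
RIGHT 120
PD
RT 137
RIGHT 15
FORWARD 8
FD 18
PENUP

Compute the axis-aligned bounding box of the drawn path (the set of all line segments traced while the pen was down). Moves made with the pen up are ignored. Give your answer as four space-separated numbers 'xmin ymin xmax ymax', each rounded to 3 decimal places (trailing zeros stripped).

Answer: 3 10 32.918 46.347

Derivation:
Executing turtle program step by step:
Start: pos=(3,10), heading=0, pen down
FD 19: (3,10) -> (22,10) [heading=0, draw]
PU: pen up
LT 60: heading 0 -> 60
FD 12: (22,10) -> (28,20.392) [heading=60, move]
LT 15: heading 60 -> 75
FD 19: (28,20.392) -> (32.918,38.745) [heading=75, move]
PD: pen down
RT 120: heading 75 -> 315
PD: pen down
RT 137: heading 315 -> 178
RT 15: heading 178 -> 163
FD 8: (32.918,38.745) -> (25.267,41.084) [heading=163, draw]
FD 18: (25.267,41.084) -> (8.054,46.347) [heading=163, draw]
PU: pen up
Final: pos=(8.054,46.347), heading=163, 3 segment(s) drawn

Segment endpoints: x in {3, 8.054, 22, 25.267, 32.918}, y in {10, 38.745, 41.084, 46.347}
xmin=3, ymin=10, xmax=32.918, ymax=46.347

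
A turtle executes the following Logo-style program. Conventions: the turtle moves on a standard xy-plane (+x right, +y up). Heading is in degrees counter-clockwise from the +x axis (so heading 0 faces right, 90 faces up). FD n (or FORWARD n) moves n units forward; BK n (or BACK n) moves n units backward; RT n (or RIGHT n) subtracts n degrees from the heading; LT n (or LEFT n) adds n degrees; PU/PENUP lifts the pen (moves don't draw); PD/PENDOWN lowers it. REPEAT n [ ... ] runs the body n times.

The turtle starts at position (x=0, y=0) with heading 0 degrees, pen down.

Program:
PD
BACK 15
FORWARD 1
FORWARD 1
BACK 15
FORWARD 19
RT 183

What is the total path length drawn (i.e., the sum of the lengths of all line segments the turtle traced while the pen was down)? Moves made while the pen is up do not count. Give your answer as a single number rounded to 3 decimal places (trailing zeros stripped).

Answer: 51

Derivation:
Executing turtle program step by step:
Start: pos=(0,0), heading=0, pen down
PD: pen down
BK 15: (0,0) -> (-15,0) [heading=0, draw]
FD 1: (-15,0) -> (-14,0) [heading=0, draw]
FD 1: (-14,0) -> (-13,0) [heading=0, draw]
BK 15: (-13,0) -> (-28,0) [heading=0, draw]
FD 19: (-28,0) -> (-9,0) [heading=0, draw]
RT 183: heading 0 -> 177
Final: pos=(-9,0), heading=177, 5 segment(s) drawn

Segment lengths:
  seg 1: (0,0) -> (-15,0), length = 15
  seg 2: (-15,0) -> (-14,0), length = 1
  seg 3: (-14,0) -> (-13,0), length = 1
  seg 4: (-13,0) -> (-28,0), length = 15
  seg 5: (-28,0) -> (-9,0), length = 19
Total = 51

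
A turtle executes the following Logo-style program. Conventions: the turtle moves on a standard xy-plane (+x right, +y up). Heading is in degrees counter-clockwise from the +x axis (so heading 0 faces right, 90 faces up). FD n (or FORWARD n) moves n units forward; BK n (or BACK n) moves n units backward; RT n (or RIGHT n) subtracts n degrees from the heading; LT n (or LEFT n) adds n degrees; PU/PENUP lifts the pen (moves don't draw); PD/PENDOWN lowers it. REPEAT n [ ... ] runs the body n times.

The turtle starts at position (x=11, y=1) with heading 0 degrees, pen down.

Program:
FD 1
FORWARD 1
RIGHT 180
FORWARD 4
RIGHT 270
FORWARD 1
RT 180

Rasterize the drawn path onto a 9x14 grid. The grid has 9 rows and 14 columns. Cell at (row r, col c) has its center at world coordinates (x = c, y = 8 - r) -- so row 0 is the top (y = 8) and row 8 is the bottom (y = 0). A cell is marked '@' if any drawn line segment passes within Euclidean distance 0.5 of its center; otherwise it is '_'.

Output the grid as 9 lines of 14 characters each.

Segment 0: (11,1) -> (12,1)
Segment 1: (12,1) -> (13,1)
Segment 2: (13,1) -> (9,1)
Segment 3: (9,1) -> (9,-0)

Answer: ______________
______________
______________
______________
______________
______________
______________
_________@@@@@
_________@____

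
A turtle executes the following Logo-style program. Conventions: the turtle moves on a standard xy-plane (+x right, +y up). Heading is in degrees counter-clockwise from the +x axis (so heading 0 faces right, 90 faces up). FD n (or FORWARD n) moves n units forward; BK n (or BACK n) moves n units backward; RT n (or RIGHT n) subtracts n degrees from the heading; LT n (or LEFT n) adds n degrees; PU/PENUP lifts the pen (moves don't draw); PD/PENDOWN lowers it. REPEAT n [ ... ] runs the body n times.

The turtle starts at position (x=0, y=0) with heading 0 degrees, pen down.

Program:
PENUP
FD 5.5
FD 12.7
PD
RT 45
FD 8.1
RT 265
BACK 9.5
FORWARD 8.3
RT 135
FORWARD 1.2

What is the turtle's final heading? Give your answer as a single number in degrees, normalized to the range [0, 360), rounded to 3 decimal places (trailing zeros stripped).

Executing turtle program step by step:
Start: pos=(0,0), heading=0, pen down
PU: pen up
FD 5.5: (0,0) -> (5.5,0) [heading=0, move]
FD 12.7: (5.5,0) -> (18.2,0) [heading=0, move]
PD: pen down
RT 45: heading 0 -> 315
FD 8.1: (18.2,0) -> (23.928,-5.728) [heading=315, draw]
RT 265: heading 315 -> 50
BK 9.5: (23.928,-5.728) -> (17.821,-13.005) [heading=50, draw]
FD 8.3: (17.821,-13.005) -> (23.156,-6.647) [heading=50, draw]
RT 135: heading 50 -> 275
FD 1.2: (23.156,-6.647) -> (23.261,-7.842) [heading=275, draw]
Final: pos=(23.261,-7.842), heading=275, 4 segment(s) drawn

Answer: 275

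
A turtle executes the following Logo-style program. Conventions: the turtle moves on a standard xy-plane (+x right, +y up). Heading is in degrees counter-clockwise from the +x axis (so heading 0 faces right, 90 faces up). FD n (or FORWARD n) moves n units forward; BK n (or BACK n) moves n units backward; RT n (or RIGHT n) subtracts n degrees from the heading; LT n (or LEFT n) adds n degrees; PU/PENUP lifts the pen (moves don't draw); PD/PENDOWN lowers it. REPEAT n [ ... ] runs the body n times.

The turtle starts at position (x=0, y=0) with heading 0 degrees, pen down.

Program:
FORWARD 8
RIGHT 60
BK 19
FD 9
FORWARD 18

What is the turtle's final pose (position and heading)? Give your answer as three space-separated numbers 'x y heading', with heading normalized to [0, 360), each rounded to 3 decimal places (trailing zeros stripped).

Executing turtle program step by step:
Start: pos=(0,0), heading=0, pen down
FD 8: (0,0) -> (8,0) [heading=0, draw]
RT 60: heading 0 -> 300
BK 19: (8,0) -> (-1.5,16.454) [heading=300, draw]
FD 9: (-1.5,16.454) -> (3,8.66) [heading=300, draw]
FD 18: (3,8.66) -> (12,-6.928) [heading=300, draw]
Final: pos=(12,-6.928), heading=300, 4 segment(s) drawn

Answer: 12 -6.928 300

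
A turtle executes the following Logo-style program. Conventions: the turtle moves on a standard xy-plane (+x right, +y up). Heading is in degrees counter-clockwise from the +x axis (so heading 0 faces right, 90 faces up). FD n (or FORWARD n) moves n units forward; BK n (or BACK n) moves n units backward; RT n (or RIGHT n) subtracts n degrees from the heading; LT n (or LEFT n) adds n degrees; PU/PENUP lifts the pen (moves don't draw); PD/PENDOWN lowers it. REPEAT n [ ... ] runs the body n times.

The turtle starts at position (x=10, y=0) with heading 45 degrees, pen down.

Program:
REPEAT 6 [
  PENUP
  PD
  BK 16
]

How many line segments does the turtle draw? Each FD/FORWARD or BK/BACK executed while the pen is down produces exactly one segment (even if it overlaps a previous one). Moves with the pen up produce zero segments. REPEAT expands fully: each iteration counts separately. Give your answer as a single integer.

Answer: 6

Derivation:
Executing turtle program step by step:
Start: pos=(10,0), heading=45, pen down
REPEAT 6 [
  -- iteration 1/6 --
  PU: pen up
  PD: pen down
  BK 16: (10,0) -> (-1.314,-11.314) [heading=45, draw]
  -- iteration 2/6 --
  PU: pen up
  PD: pen down
  BK 16: (-1.314,-11.314) -> (-12.627,-22.627) [heading=45, draw]
  -- iteration 3/6 --
  PU: pen up
  PD: pen down
  BK 16: (-12.627,-22.627) -> (-23.941,-33.941) [heading=45, draw]
  -- iteration 4/6 --
  PU: pen up
  PD: pen down
  BK 16: (-23.941,-33.941) -> (-35.255,-45.255) [heading=45, draw]
  -- iteration 5/6 --
  PU: pen up
  PD: pen down
  BK 16: (-35.255,-45.255) -> (-46.569,-56.569) [heading=45, draw]
  -- iteration 6/6 --
  PU: pen up
  PD: pen down
  BK 16: (-46.569,-56.569) -> (-57.882,-67.882) [heading=45, draw]
]
Final: pos=(-57.882,-67.882), heading=45, 6 segment(s) drawn
Segments drawn: 6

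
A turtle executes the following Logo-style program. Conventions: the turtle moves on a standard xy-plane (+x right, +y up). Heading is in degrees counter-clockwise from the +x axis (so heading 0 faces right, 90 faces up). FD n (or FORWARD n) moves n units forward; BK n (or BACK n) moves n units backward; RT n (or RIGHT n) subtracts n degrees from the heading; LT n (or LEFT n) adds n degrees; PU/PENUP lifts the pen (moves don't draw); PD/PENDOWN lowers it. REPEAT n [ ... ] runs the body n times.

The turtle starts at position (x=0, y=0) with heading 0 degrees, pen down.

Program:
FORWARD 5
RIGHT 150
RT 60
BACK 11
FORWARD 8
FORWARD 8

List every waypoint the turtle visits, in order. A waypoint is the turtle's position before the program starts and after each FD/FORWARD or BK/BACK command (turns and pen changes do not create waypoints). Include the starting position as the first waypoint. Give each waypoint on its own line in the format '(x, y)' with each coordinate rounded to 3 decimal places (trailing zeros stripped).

Executing turtle program step by step:
Start: pos=(0,0), heading=0, pen down
FD 5: (0,0) -> (5,0) [heading=0, draw]
RT 150: heading 0 -> 210
RT 60: heading 210 -> 150
BK 11: (5,0) -> (14.526,-5.5) [heading=150, draw]
FD 8: (14.526,-5.5) -> (7.598,-1.5) [heading=150, draw]
FD 8: (7.598,-1.5) -> (0.67,2.5) [heading=150, draw]
Final: pos=(0.67,2.5), heading=150, 4 segment(s) drawn
Waypoints (5 total):
(0, 0)
(5, 0)
(14.526, -5.5)
(7.598, -1.5)
(0.67, 2.5)

Answer: (0, 0)
(5, 0)
(14.526, -5.5)
(7.598, -1.5)
(0.67, 2.5)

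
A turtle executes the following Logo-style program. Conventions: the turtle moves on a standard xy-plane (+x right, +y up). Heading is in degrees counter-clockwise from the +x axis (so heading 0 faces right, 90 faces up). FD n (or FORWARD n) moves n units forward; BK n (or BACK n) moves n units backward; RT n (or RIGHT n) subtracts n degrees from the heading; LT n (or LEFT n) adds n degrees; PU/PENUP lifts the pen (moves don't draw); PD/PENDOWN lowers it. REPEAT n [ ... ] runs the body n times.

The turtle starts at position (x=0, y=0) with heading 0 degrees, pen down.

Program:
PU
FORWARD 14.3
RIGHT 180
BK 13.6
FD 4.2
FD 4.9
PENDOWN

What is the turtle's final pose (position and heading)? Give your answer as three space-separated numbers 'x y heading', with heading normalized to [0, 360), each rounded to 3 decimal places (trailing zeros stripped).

Answer: 18.8 0 180

Derivation:
Executing turtle program step by step:
Start: pos=(0,0), heading=0, pen down
PU: pen up
FD 14.3: (0,0) -> (14.3,0) [heading=0, move]
RT 180: heading 0 -> 180
BK 13.6: (14.3,0) -> (27.9,0) [heading=180, move]
FD 4.2: (27.9,0) -> (23.7,0) [heading=180, move]
FD 4.9: (23.7,0) -> (18.8,0) [heading=180, move]
PD: pen down
Final: pos=(18.8,0), heading=180, 0 segment(s) drawn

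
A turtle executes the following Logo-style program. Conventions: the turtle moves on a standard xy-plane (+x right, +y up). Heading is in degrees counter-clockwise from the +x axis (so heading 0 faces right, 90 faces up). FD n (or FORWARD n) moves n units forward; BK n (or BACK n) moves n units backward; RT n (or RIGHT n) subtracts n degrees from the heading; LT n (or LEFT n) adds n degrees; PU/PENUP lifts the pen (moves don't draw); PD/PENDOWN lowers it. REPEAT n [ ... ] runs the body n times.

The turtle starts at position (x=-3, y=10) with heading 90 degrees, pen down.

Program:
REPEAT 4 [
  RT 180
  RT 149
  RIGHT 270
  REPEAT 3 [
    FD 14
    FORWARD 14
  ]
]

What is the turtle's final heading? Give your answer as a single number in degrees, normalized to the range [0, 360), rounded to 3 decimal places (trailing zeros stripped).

Executing turtle program step by step:
Start: pos=(-3,10), heading=90, pen down
REPEAT 4 [
  -- iteration 1/4 --
  RT 180: heading 90 -> 270
  RT 149: heading 270 -> 121
  RT 270: heading 121 -> 211
  REPEAT 3 [
    -- iteration 1/3 --
    FD 14: (-3,10) -> (-15,2.789) [heading=211, draw]
    FD 14: (-15,2.789) -> (-27.001,-4.421) [heading=211, draw]
    -- iteration 2/3 --
    FD 14: (-27.001,-4.421) -> (-39.001,-11.632) [heading=211, draw]
    FD 14: (-39.001,-11.632) -> (-51.001,-18.842) [heading=211, draw]
    -- iteration 3/3 --
    FD 14: (-51.001,-18.842) -> (-63.002,-26.053) [heading=211, draw]
    FD 14: (-63.002,-26.053) -> (-75.002,-33.263) [heading=211, draw]
  ]
  -- iteration 2/4 --
  RT 180: heading 211 -> 31
  RT 149: heading 31 -> 242
  RT 270: heading 242 -> 332
  REPEAT 3 [
    -- iteration 1/3 --
    FD 14: (-75.002,-33.263) -> (-62.641,-39.836) [heading=332, draw]
    FD 14: (-62.641,-39.836) -> (-50.28,-46.408) [heading=332, draw]
    -- iteration 2/3 --
    FD 14: (-50.28,-46.408) -> (-37.918,-52.981) [heading=332, draw]
    FD 14: (-37.918,-52.981) -> (-25.557,-59.554) [heading=332, draw]
    -- iteration 3/3 --
    FD 14: (-25.557,-59.554) -> (-13.196,-66.126) [heading=332, draw]
    FD 14: (-13.196,-66.126) -> (-0.834,-72.699) [heading=332, draw]
  ]
  -- iteration 3/4 --
  RT 180: heading 332 -> 152
  RT 149: heading 152 -> 3
  RT 270: heading 3 -> 93
  REPEAT 3 [
    -- iteration 1/3 --
    FD 14: (-0.834,-72.699) -> (-1.567,-58.718) [heading=93, draw]
    FD 14: (-1.567,-58.718) -> (-2.3,-44.737) [heading=93, draw]
    -- iteration 2/3 --
    FD 14: (-2.3,-44.737) -> (-3.033,-30.756) [heading=93, draw]
    FD 14: (-3.033,-30.756) -> (-3.765,-16.776) [heading=93, draw]
    -- iteration 3/3 --
    FD 14: (-3.765,-16.776) -> (-4.498,-2.795) [heading=93, draw]
    FD 14: (-4.498,-2.795) -> (-5.231,11.186) [heading=93, draw]
  ]
  -- iteration 4/4 --
  RT 180: heading 93 -> 273
  RT 149: heading 273 -> 124
  RT 270: heading 124 -> 214
  REPEAT 3 [
    -- iteration 1/3 --
    FD 14: (-5.231,11.186) -> (-16.837,3.357) [heading=214, draw]
    FD 14: (-16.837,3.357) -> (-28.444,-4.471) [heading=214, draw]
    -- iteration 2/3 --
    FD 14: (-28.444,-4.471) -> (-40.05,-12.3) [heading=214, draw]
    FD 14: (-40.05,-12.3) -> (-51.657,-20.129) [heading=214, draw]
    -- iteration 3/3 --
    FD 14: (-51.657,-20.129) -> (-63.263,-27.957) [heading=214, draw]
    FD 14: (-63.263,-27.957) -> (-74.87,-35.786) [heading=214, draw]
  ]
]
Final: pos=(-74.87,-35.786), heading=214, 24 segment(s) drawn

Answer: 214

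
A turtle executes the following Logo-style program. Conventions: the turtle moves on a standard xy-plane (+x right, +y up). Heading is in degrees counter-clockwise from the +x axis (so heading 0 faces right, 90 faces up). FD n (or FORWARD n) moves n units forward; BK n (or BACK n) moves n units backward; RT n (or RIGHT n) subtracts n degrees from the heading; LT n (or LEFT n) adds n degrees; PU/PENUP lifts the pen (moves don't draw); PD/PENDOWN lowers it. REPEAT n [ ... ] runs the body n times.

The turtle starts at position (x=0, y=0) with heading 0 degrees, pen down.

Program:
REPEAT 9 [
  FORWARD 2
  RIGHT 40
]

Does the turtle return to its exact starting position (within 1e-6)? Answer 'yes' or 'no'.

Executing turtle program step by step:
Start: pos=(0,0), heading=0, pen down
REPEAT 9 [
  -- iteration 1/9 --
  FD 2: (0,0) -> (2,0) [heading=0, draw]
  RT 40: heading 0 -> 320
  -- iteration 2/9 --
  FD 2: (2,0) -> (3.532,-1.286) [heading=320, draw]
  RT 40: heading 320 -> 280
  -- iteration 3/9 --
  FD 2: (3.532,-1.286) -> (3.879,-3.255) [heading=280, draw]
  RT 40: heading 280 -> 240
  -- iteration 4/9 --
  FD 2: (3.879,-3.255) -> (2.879,-4.987) [heading=240, draw]
  RT 40: heading 240 -> 200
  -- iteration 5/9 --
  FD 2: (2.879,-4.987) -> (1,-5.671) [heading=200, draw]
  RT 40: heading 200 -> 160
  -- iteration 6/9 --
  FD 2: (1,-5.671) -> (-0.879,-4.987) [heading=160, draw]
  RT 40: heading 160 -> 120
  -- iteration 7/9 --
  FD 2: (-0.879,-4.987) -> (-1.879,-3.255) [heading=120, draw]
  RT 40: heading 120 -> 80
  -- iteration 8/9 --
  FD 2: (-1.879,-3.255) -> (-1.532,-1.286) [heading=80, draw]
  RT 40: heading 80 -> 40
  -- iteration 9/9 --
  FD 2: (-1.532,-1.286) -> (0,0) [heading=40, draw]
  RT 40: heading 40 -> 0
]
Final: pos=(0,0), heading=0, 9 segment(s) drawn

Start position: (0, 0)
Final position: (0, 0)
Distance = 0; < 1e-6 -> CLOSED

Answer: yes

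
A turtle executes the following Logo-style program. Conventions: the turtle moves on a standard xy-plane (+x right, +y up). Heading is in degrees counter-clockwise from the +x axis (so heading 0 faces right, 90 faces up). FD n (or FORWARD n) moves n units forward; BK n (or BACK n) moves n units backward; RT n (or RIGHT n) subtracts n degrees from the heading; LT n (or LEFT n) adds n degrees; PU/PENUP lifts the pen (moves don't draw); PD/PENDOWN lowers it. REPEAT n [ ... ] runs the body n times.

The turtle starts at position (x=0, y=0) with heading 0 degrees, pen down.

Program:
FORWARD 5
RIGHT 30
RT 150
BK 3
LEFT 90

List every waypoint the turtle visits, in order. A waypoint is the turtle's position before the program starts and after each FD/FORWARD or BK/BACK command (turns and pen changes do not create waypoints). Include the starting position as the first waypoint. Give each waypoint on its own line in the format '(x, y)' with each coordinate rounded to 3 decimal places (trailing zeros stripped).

Executing turtle program step by step:
Start: pos=(0,0), heading=0, pen down
FD 5: (0,0) -> (5,0) [heading=0, draw]
RT 30: heading 0 -> 330
RT 150: heading 330 -> 180
BK 3: (5,0) -> (8,0) [heading=180, draw]
LT 90: heading 180 -> 270
Final: pos=(8,0), heading=270, 2 segment(s) drawn
Waypoints (3 total):
(0, 0)
(5, 0)
(8, 0)

Answer: (0, 0)
(5, 0)
(8, 0)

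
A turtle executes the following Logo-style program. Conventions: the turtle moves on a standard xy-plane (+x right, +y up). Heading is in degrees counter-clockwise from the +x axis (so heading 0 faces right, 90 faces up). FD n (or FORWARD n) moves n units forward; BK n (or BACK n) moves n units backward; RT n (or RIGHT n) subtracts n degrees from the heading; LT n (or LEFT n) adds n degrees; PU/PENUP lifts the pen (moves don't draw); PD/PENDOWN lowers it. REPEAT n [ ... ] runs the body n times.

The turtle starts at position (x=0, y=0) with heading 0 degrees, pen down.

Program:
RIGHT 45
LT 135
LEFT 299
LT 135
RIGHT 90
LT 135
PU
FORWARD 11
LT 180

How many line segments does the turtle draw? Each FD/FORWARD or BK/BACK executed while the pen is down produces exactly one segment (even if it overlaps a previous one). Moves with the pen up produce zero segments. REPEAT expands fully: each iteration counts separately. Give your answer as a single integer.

Executing turtle program step by step:
Start: pos=(0,0), heading=0, pen down
RT 45: heading 0 -> 315
LT 135: heading 315 -> 90
LT 299: heading 90 -> 29
LT 135: heading 29 -> 164
RT 90: heading 164 -> 74
LT 135: heading 74 -> 209
PU: pen up
FD 11: (0,0) -> (-9.621,-5.333) [heading=209, move]
LT 180: heading 209 -> 29
Final: pos=(-9.621,-5.333), heading=29, 0 segment(s) drawn
Segments drawn: 0

Answer: 0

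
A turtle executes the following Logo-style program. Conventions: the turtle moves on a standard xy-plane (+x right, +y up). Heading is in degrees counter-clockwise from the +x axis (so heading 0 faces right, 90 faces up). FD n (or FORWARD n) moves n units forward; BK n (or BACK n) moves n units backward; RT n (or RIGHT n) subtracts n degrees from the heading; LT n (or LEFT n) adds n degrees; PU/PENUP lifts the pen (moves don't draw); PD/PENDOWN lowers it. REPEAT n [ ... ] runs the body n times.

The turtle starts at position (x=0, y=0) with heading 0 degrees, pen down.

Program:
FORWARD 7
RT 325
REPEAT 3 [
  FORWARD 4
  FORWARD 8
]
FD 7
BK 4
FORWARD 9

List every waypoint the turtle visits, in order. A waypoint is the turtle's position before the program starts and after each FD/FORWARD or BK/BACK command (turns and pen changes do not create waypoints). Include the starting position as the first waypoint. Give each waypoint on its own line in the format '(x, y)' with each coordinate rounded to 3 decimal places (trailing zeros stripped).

Executing turtle program step by step:
Start: pos=(0,0), heading=0, pen down
FD 7: (0,0) -> (7,0) [heading=0, draw]
RT 325: heading 0 -> 35
REPEAT 3 [
  -- iteration 1/3 --
  FD 4: (7,0) -> (10.277,2.294) [heading=35, draw]
  FD 8: (10.277,2.294) -> (16.83,6.883) [heading=35, draw]
  -- iteration 2/3 --
  FD 4: (16.83,6.883) -> (20.106,9.177) [heading=35, draw]
  FD 8: (20.106,9.177) -> (26.66,13.766) [heading=35, draw]
  -- iteration 3/3 --
  FD 4: (26.66,13.766) -> (29.936,16.06) [heading=35, draw]
  FD 8: (29.936,16.06) -> (36.489,20.649) [heading=35, draw]
]
FD 7: (36.489,20.649) -> (42.224,24.664) [heading=35, draw]
BK 4: (42.224,24.664) -> (38.947,22.369) [heading=35, draw]
FD 9: (38.947,22.369) -> (46.319,27.532) [heading=35, draw]
Final: pos=(46.319,27.532), heading=35, 10 segment(s) drawn
Waypoints (11 total):
(0, 0)
(7, 0)
(10.277, 2.294)
(16.83, 6.883)
(20.106, 9.177)
(26.66, 13.766)
(29.936, 16.06)
(36.489, 20.649)
(42.224, 24.664)
(38.947, 22.369)
(46.319, 27.532)

Answer: (0, 0)
(7, 0)
(10.277, 2.294)
(16.83, 6.883)
(20.106, 9.177)
(26.66, 13.766)
(29.936, 16.06)
(36.489, 20.649)
(42.224, 24.664)
(38.947, 22.369)
(46.319, 27.532)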